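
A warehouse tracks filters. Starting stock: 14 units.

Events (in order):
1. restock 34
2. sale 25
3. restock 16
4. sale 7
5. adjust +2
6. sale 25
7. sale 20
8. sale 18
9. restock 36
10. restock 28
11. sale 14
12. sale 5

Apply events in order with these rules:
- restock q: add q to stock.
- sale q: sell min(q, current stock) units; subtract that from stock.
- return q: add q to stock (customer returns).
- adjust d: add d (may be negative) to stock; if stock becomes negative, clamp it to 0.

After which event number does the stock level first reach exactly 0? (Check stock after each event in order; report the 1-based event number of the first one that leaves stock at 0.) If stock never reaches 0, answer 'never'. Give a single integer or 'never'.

Processing events:
Start: stock = 14
  Event 1 (restock 34): 14 + 34 = 48
  Event 2 (sale 25): sell min(25,48)=25. stock: 48 - 25 = 23. total_sold = 25
  Event 3 (restock 16): 23 + 16 = 39
  Event 4 (sale 7): sell min(7,39)=7. stock: 39 - 7 = 32. total_sold = 32
  Event 5 (adjust +2): 32 + 2 = 34
  Event 6 (sale 25): sell min(25,34)=25. stock: 34 - 25 = 9. total_sold = 57
  Event 7 (sale 20): sell min(20,9)=9. stock: 9 - 9 = 0. total_sold = 66
  Event 8 (sale 18): sell min(18,0)=0. stock: 0 - 0 = 0. total_sold = 66
  Event 9 (restock 36): 0 + 36 = 36
  Event 10 (restock 28): 36 + 28 = 64
  Event 11 (sale 14): sell min(14,64)=14. stock: 64 - 14 = 50. total_sold = 80
  Event 12 (sale 5): sell min(5,50)=5. stock: 50 - 5 = 45. total_sold = 85
Final: stock = 45, total_sold = 85

First zero at event 7.

Answer: 7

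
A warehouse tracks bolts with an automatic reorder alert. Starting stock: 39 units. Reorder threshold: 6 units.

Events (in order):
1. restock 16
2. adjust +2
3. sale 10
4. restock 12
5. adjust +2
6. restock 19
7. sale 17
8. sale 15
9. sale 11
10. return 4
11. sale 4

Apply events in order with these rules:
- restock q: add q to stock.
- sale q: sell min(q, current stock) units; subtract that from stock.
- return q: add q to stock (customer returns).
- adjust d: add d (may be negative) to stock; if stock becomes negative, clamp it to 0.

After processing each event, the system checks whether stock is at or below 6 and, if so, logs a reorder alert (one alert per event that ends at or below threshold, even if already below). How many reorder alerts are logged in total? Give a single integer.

Answer: 0

Derivation:
Processing events:
Start: stock = 39
  Event 1 (restock 16): 39 + 16 = 55
  Event 2 (adjust +2): 55 + 2 = 57
  Event 3 (sale 10): sell min(10,57)=10. stock: 57 - 10 = 47. total_sold = 10
  Event 4 (restock 12): 47 + 12 = 59
  Event 5 (adjust +2): 59 + 2 = 61
  Event 6 (restock 19): 61 + 19 = 80
  Event 7 (sale 17): sell min(17,80)=17. stock: 80 - 17 = 63. total_sold = 27
  Event 8 (sale 15): sell min(15,63)=15. stock: 63 - 15 = 48. total_sold = 42
  Event 9 (sale 11): sell min(11,48)=11. stock: 48 - 11 = 37. total_sold = 53
  Event 10 (return 4): 37 + 4 = 41
  Event 11 (sale 4): sell min(4,41)=4. stock: 41 - 4 = 37. total_sold = 57
Final: stock = 37, total_sold = 57

Checking against threshold 6:
  After event 1: stock=55 > 6
  After event 2: stock=57 > 6
  After event 3: stock=47 > 6
  After event 4: stock=59 > 6
  After event 5: stock=61 > 6
  After event 6: stock=80 > 6
  After event 7: stock=63 > 6
  After event 8: stock=48 > 6
  After event 9: stock=37 > 6
  After event 10: stock=41 > 6
  After event 11: stock=37 > 6
Alert events: []. Count = 0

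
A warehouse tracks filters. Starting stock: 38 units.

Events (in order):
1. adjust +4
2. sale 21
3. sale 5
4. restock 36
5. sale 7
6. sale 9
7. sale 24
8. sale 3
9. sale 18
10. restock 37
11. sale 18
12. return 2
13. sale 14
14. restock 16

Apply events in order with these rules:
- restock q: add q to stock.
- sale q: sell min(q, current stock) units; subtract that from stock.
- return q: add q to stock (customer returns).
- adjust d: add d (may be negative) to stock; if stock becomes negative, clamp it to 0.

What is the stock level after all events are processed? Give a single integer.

Answer: 23

Derivation:
Processing events:
Start: stock = 38
  Event 1 (adjust +4): 38 + 4 = 42
  Event 2 (sale 21): sell min(21,42)=21. stock: 42 - 21 = 21. total_sold = 21
  Event 3 (sale 5): sell min(5,21)=5. stock: 21 - 5 = 16. total_sold = 26
  Event 4 (restock 36): 16 + 36 = 52
  Event 5 (sale 7): sell min(7,52)=7. stock: 52 - 7 = 45. total_sold = 33
  Event 6 (sale 9): sell min(9,45)=9. stock: 45 - 9 = 36. total_sold = 42
  Event 7 (sale 24): sell min(24,36)=24. stock: 36 - 24 = 12. total_sold = 66
  Event 8 (sale 3): sell min(3,12)=3. stock: 12 - 3 = 9. total_sold = 69
  Event 9 (sale 18): sell min(18,9)=9. stock: 9 - 9 = 0. total_sold = 78
  Event 10 (restock 37): 0 + 37 = 37
  Event 11 (sale 18): sell min(18,37)=18. stock: 37 - 18 = 19. total_sold = 96
  Event 12 (return 2): 19 + 2 = 21
  Event 13 (sale 14): sell min(14,21)=14. stock: 21 - 14 = 7. total_sold = 110
  Event 14 (restock 16): 7 + 16 = 23
Final: stock = 23, total_sold = 110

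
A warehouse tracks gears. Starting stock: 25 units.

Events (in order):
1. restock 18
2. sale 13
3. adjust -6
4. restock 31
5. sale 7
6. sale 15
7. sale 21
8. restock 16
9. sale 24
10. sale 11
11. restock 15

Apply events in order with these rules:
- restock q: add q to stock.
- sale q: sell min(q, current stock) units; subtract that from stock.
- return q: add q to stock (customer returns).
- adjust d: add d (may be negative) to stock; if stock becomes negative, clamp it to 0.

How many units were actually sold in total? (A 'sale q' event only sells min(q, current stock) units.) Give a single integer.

Answer: 84

Derivation:
Processing events:
Start: stock = 25
  Event 1 (restock 18): 25 + 18 = 43
  Event 2 (sale 13): sell min(13,43)=13. stock: 43 - 13 = 30. total_sold = 13
  Event 3 (adjust -6): 30 + -6 = 24
  Event 4 (restock 31): 24 + 31 = 55
  Event 5 (sale 7): sell min(7,55)=7. stock: 55 - 7 = 48. total_sold = 20
  Event 6 (sale 15): sell min(15,48)=15. stock: 48 - 15 = 33. total_sold = 35
  Event 7 (sale 21): sell min(21,33)=21. stock: 33 - 21 = 12. total_sold = 56
  Event 8 (restock 16): 12 + 16 = 28
  Event 9 (sale 24): sell min(24,28)=24. stock: 28 - 24 = 4. total_sold = 80
  Event 10 (sale 11): sell min(11,4)=4. stock: 4 - 4 = 0. total_sold = 84
  Event 11 (restock 15): 0 + 15 = 15
Final: stock = 15, total_sold = 84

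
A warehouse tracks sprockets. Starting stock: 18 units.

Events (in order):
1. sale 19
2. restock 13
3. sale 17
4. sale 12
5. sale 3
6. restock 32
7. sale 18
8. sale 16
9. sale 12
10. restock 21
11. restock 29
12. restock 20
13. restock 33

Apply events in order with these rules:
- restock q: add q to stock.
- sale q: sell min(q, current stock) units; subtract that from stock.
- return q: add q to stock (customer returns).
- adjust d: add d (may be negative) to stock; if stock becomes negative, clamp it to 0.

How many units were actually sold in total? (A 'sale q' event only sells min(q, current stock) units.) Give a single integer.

Processing events:
Start: stock = 18
  Event 1 (sale 19): sell min(19,18)=18. stock: 18 - 18 = 0. total_sold = 18
  Event 2 (restock 13): 0 + 13 = 13
  Event 3 (sale 17): sell min(17,13)=13. stock: 13 - 13 = 0. total_sold = 31
  Event 4 (sale 12): sell min(12,0)=0. stock: 0 - 0 = 0. total_sold = 31
  Event 5 (sale 3): sell min(3,0)=0. stock: 0 - 0 = 0. total_sold = 31
  Event 6 (restock 32): 0 + 32 = 32
  Event 7 (sale 18): sell min(18,32)=18. stock: 32 - 18 = 14. total_sold = 49
  Event 8 (sale 16): sell min(16,14)=14. stock: 14 - 14 = 0. total_sold = 63
  Event 9 (sale 12): sell min(12,0)=0. stock: 0 - 0 = 0. total_sold = 63
  Event 10 (restock 21): 0 + 21 = 21
  Event 11 (restock 29): 21 + 29 = 50
  Event 12 (restock 20): 50 + 20 = 70
  Event 13 (restock 33): 70 + 33 = 103
Final: stock = 103, total_sold = 63

Answer: 63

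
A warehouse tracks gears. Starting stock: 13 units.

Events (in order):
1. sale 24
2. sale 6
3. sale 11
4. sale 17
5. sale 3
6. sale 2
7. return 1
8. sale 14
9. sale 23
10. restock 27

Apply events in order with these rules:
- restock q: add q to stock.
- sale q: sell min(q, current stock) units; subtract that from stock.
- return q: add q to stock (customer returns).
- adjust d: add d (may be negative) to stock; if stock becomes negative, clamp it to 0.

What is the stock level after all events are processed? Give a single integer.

Answer: 27

Derivation:
Processing events:
Start: stock = 13
  Event 1 (sale 24): sell min(24,13)=13. stock: 13 - 13 = 0. total_sold = 13
  Event 2 (sale 6): sell min(6,0)=0. stock: 0 - 0 = 0. total_sold = 13
  Event 3 (sale 11): sell min(11,0)=0. stock: 0 - 0 = 0. total_sold = 13
  Event 4 (sale 17): sell min(17,0)=0. stock: 0 - 0 = 0. total_sold = 13
  Event 5 (sale 3): sell min(3,0)=0. stock: 0 - 0 = 0. total_sold = 13
  Event 6 (sale 2): sell min(2,0)=0. stock: 0 - 0 = 0. total_sold = 13
  Event 7 (return 1): 0 + 1 = 1
  Event 8 (sale 14): sell min(14,1)=1. stock: 1 - 1 = 0. total_sold = 14
  Event 9 (sale 23): sell min(23,0)=0. stock: 0 - 0 = 0. total_sold = 14
  Event 10 (restock 27): 0 + 27 = 27
Final: stock = 27, total_sold = 14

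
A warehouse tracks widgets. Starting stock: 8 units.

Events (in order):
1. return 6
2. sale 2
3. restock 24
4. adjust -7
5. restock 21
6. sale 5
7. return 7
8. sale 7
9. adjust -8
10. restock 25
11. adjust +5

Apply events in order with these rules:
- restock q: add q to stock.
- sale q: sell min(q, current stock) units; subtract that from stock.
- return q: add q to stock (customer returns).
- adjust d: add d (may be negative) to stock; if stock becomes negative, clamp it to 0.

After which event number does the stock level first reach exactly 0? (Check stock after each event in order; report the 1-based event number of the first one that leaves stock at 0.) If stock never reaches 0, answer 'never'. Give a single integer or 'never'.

Processing events:
Start: stock = 8
  Event 1 (return 6): 8 + 6 = 14
  Event 2 (sale 2): sell min(2,14)=2. stock: 14 - 2 = 12. total_sold = 2
  Event 3 (restock 24): 12 + 24 = 36
  Event 4 (adjust -7): 36 + -7 = 29
  Event 5 (restock 21): 29 + 21 = 50
  Event 6 (sale 5): sell min(5,50)=5. stock: 50 - 5 = 45. total_sold = 7
  Event 7 (return 7): 45 + 7 = 52
  Event 8 (sale 7): sell min(7,52)=7. stock: 52 - 7 = 45. total_sold = 14
  Event 9 (adjust -8): 45 + -8 = 37
  Event 10 (restock 25): 37 + 25 = 62
  Event 11 (adjust +5): 62 + 5 = 67
Final: stock = 67, total_sold = 14

Stock never reaches 0.

Answer: never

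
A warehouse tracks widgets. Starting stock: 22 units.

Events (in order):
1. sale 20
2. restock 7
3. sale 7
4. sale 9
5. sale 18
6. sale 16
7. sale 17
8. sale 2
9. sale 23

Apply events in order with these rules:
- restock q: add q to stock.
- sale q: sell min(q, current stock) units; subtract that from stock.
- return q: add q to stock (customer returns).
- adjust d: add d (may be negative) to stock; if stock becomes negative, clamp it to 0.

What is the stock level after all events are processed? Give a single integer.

Processing events:
Start: stock = 22
  Event 1 (sale 20): sell min(20,22)=20. stock: 22 - 20 = 2. total_sold = 20
  Event 2 (restock 7): 2 + 7 = 9
  Event 3 (sale 7): sell min(7,9)=7. stock: 9 - 7 = 2. total_sold = 27
  Event 4 (sale 9): sell min(9,2)=2. stock: 2 - 2 = 0. total_sold = 29
  Event 5 (sale 18): sell min(18,0)=0. stock: 0 - 0 = 0. total_sold = 29
  Event 6 (sale 16): sell min(16,0)=0. stock: 0 - 0 = 0. total_sold = 29
  Event 7 (sale 17): sell min(17,0)=0. stock: 0 - 0 = 0. total_sold = 29
  Event 8 (sale 2): sell min(2,0)=0. stock: 0 - 0 = 0. total_sold = 29
  Event 9 (sale 23): sell min(23,0)=0. stock: 0 - 0 = 0. total_sold = 29
Final: stock = 0, total_sold = 29

Answer: 0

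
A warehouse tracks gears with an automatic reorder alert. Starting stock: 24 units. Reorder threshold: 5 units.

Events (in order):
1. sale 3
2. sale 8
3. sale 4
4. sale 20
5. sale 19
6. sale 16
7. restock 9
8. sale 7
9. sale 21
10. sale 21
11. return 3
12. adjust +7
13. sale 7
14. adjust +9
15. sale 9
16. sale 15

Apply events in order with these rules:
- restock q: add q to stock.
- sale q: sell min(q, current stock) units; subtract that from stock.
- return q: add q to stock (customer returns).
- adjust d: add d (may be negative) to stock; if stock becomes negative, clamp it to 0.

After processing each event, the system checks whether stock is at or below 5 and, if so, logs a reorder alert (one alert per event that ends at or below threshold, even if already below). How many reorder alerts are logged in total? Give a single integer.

Processing events:
Start: stock = 24
  Event 1 (sale 3): sell min(3,24)=3. stock: 24 - 3 = 21. total_sold = 3
  Event 2 (sale 8): sell min(8,21)=8. stock: 21 - 8 = 13. total_sold = 11
  Event 3 (sale 4): sell min(4,13)=4. stock: 13 - 4 = 9. total_sold = 15
  Event 4 (sale 20): sell min(20,9)=9. stock: 9 - 9 = 0. total_sold = 24
  Event 5 (sale 19): sell min(19,0)=0. stock: 0 - 0 = 0. total_sold = 24
  Event 6 (sale 16): sell min(16,0)=0. stock: 0 - 0 = 0. total_sold = 24
  Event 7 (restock 9): 0 + 9 = 9
  Event 8 (sale 7): sell min(7,9)=7. stock: 9 - 7 = 2. total_sold = 31
  Event 9 (sale 21): sell min(21,2)=2. stock: 2 - 2 = 0. total_sold = 33
  Event 10 (sale 21): sell min(21,0)=0. stock: 0 - 0 = 0. total_sold = 33
  Event 11 (return 3): 0 + 3 = 3
  Event 12 (adjust +7): 3 + 7 = 10
  Event 13 (sale 7): sell min(7,10)=7. stock: 10 - 7 = 3. total_sold = 40
  Event 14 (adjust +9): 3 + 9 = 12
  Event 15 (sale 9): sell min(9,12)=9. stock: 12 - 9 = 3. total_sold = 49
  Event 16 (sale 15): sell min(15,3)=3. stock: 3 - 3 = 0. total_sold = 52
Final: stock = 0, total_sold = 52

Checking against threshold 5:
  After event 1: stock=21 > 5
  After event 2: stock=13 > 5
  After event 3: stock=9 > 5
  After event 4: stock=0 <= 5 -> ALERT
  After event 5: stock=0 <= 5 -> ALERT
  After event 6: stock=0 <= 5 -> ALERT
  After event 7: stock=9 > 5
  After event 8: stock=2 <= 5 -> ALERT
  After event 9: stock=0 <= 5 -> ALERT
  After event 10: stock=0 <= 5 -> ALERT
  After event 11: stock=3 <= 5 -> ALERT
  After event 12: stock=10 > 5
  After event 13: stock=3 <= 5 -> ALERT
  After event 14: stock=12 > 5
  After event 15: stock=3 <= 5 -> ALERT
  After event 16: stock=0 <= 5 -> ALERT
Alert events: [4, 5, 6, 8, 9, 10, 11, 13, 15, 16]. Count = 10

Answer: 10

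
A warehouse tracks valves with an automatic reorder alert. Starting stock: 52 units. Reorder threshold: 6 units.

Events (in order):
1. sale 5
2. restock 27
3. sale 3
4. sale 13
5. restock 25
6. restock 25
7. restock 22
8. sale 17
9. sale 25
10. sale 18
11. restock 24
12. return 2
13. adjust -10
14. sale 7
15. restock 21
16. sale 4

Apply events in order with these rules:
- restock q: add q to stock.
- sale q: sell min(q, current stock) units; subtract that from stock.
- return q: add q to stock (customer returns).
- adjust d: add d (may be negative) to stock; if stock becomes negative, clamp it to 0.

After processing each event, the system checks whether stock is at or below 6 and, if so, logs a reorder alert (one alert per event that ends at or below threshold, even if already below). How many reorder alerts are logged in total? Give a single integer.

Processing events:
Start: stock = 52
  Event 1 (sale 5): sell min(5,52)=5. stock: 52 - 5 = 47. total_sold = 5
  Event 2 (restock 27): 47 + 27 = 74
  Event 3 (sale 3): sell min(3,74)=3. stock: 74 - 3 = 71. total_sold = 8
  Event 4 (sale 13): sell min(13,71)=13. stock: 71 - 13 = 58. total_sold = 21
  Event 5 (restock 25): 58 + 25 = 83
  Event 6 (restock 25): 83 + 25 = 108
  Event 7 (restock 22): 108 + 22 = 130
  Event 8 (sale 17): sell min(17,130)=17. stock: 130 - 17 = 113. total_sold = 38
  Event 9 (sale 25): sell min(25,113)=25. stock: 113 - 25 = 88. total_sold = 63
  Event 10 (sale 18): sell min(18,88)=18. stock: 88 - 18 = 70. total_sold = 81
  Event 11 (restock 24): 70 + 24 = 94
  Event 12 (return 2): 94 + 2 = 96
  Event 13 (adjust -10): 96 + -10 = 86
  Event 14 (sale 7): sell min(7,86)=7. stock: 86 - 7 = 79. total_sold = 88
  Event 15 (restock 21): 79 + 21 = 100
  Event 16 (sale 4): sell min(4,100)=4. stock: 100 - 4 = 96. total_sold = 92
Final: stock = 96, total_sold = 92

Checking against threshold 6:
  After event 1: stock=47 > 6
  After event 2: stock=74 > 6
  After event 3: stock=71 > 6
  After event 4: stock=58 > 6
  After event 5: stock=83 > 6
  After event 6: stock=108 > 6
  After event 7: stock=130 > 6
  After event 8: stock=113 > 6
  After event 9: stock=88 > 6
  After event 10: stock=70 > 6
  After event 11: stock=94 > 6
  After event 12: stock=96 > 6
  After event 13: stock=86 > 6
  After event 14: stock=79 > 6
  After event 15: stock=100 > 6
  After event 16: stock=96 > 6
Alert events: []. Count = 0

Answer: 0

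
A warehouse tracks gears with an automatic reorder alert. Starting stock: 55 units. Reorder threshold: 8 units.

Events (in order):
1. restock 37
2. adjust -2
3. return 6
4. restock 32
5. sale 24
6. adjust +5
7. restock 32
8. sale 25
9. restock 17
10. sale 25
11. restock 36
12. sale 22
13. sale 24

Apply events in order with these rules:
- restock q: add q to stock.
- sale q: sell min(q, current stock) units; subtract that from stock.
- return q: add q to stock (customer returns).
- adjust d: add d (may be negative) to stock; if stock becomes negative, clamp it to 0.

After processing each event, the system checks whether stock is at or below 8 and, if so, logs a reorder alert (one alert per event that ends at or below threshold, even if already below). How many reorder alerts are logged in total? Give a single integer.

Processing events:
Start: stock = 55
  Event 1 (restock 37): 55 + 37 = 92
  Event 2 (adjust -2): 92 + -2 = 90
  Event 3 (return 6): 90 + 6 = 96
  Event 4 (restock 32): 96 + 32 = 128
  Event 5 (sale 24): sell min(24,128)=24. stock: 128 - 24 = 104. total_sold = 24
  Event 6 (adjust +5): 104 + 5 = 109
  Event 7 (restock 32): 109 + 32 = 141
  Event 8 (sale 25): sell min(25,141)=25. stock: 141 - 25 = 116. total_sold = 49
  Event 9 (restock 17): 116 + 17 = 133
  Event 10 (sale 25): sell min(25,133)=25. stock: 133 - 25 = 108. total_sold = 74
  Event 11 (restock 36): 108 + 36 = 144
  Event 12 (sale 22): sell min(22,144)=22. stock: 144 - 22 = 122. total_sold = 96
  Event 13 (sale 24): sell min(24,122)=24. stock: 122 - 24 = 98. total_sold = 120
Final: stock = 98, total_sold = 120

Checking against threshold 8:
  After event 1: stock=92 > 8
  After event 2: stock=90 > 8
  After event 3: stock=96 > 8
  After event 4: stock=128 > 8
  After event 5: stock=104 > 8
  After event 6: stock=109 > 8
  After event 7: stock=141 > 8
  After event 8: stock=116 > 8
  After event 9: stock=133 > 8
  After event 10: stock=108 > 8
  After event 11: stock=144 > 8
  After event 12: stock=122 > 8
  After event 13: stock=98 > 8
Alert events: []. Count = 0

Answer: 0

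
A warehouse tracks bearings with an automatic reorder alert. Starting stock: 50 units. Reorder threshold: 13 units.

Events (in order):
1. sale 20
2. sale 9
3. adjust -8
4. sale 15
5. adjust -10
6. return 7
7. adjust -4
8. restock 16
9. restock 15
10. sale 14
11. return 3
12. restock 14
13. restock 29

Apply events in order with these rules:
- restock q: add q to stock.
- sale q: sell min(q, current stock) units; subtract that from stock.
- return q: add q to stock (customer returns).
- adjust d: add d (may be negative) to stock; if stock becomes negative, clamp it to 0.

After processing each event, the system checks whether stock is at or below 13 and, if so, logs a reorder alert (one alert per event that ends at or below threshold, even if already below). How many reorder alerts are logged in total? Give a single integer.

Answer: 5

Derivation:
Processing events:
Start: stock = 50
  Event 1 (sale 20): sell min(20,50)=20. stock: 50 - 20 = 30. total_sold = 20
  Event 2 (sale 9): sell min(9,30)=9. stock: 30 - 9 = 21. total_sold = 29
  Event 3 (adjust -8): 21 + -8 = 13
  Event 4 (sale 15): sell min(15,13)=13. stock: 13 - 13 = 0. total_sold = 42
  Event 5 (adjust -10): 0 + -10 = 0 (clamped to 0)
  Event 6 (return 7): 0 + 7 = 7
  Event 7 (adjust -4): 7 + -4 = 3
  Event 8 (restock 16): 3 + 16 = 19
  Event 9 (restock 15): 19 + 15 = 34
  Event 10 (sale 14): sell min(14,34)=14. stock: 34 - 14 = 20. total_sold = 56
  Event 11 (return 3): 20 + 3 = 23
  Event 12 (restock 14): 23 + 14 = 37
  Event 13 (restock 29): 37 + 29 = 66
Final: stock = 66, total_sold = 56

Checking against threshold 13:
  After event 1: stock=30 > 13
  After event 2: stock=21 > 13
  After event 3: stock=13 <= 13 -> ALERT
  After event 4: stock=0 <= 13 -> ALERT
  After event 5: stock=0 <= 13 -> ALERT
  After event 6: stock=7 <= 13 -> ALERT
  After event 7: stock=3 <= 13 -> ALERT
  After event 8: stock=19 > 13
  After event 9: stock=34 > 13
  After event 10: stock=20 > 13
  After event 11: stock=23 > 13
  After event 12: stock=37 > 13
  After event 13: stock=66 > 13
Alert events: [3, 4, 5, 6, 7]. Count = 5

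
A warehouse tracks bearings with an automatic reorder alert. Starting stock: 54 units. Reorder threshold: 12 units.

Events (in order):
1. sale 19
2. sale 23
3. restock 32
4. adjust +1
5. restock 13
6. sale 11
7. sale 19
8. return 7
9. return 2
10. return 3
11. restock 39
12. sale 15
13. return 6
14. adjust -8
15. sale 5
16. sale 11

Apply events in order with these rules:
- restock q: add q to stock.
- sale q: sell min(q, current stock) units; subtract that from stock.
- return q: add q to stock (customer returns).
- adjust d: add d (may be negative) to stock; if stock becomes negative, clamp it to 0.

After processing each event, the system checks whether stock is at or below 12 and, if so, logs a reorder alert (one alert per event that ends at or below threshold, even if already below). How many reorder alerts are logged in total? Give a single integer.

Answer: 1

Derivation:
Processing events:
Start: stock = 54
  Event 1 (sale 19): sell min(19,54)=19. stock: 54 - 19 = 35. total_sold = 19
  Event 2 (sale 23): sell min(23,35)=23. stock: 35 - 23 = 12. total_sold = 42
  Event 3 (restock 32): 12 + 32 = 44
  Event 4 (adjust +1): 44 + 1 = 45
  Event 5 (restock 13): 45 + 13 = 58
  Event 6 (sale 11): sell min(11,58)=11. stock: 58 - 11 = 47. total_sold = 53
  Event 7 (sale 19): sell min(19,47)=19. stock: 47 - 19 = 28. total_sold = 72
  Event 8 (return 7): 28 + 7 = 35
  Event 9 (return 2): 35 + 2 = 37
  Event 10 (return 3): 37 + 3 = 40
  Event 11 (restock 39): 40 + 39 = 79
  Event 12 (sale 15): sell min(15,79)=15. stock: 79 - 15 = 64. total_sold = 87
  Event 13 (return 6): 64 + 6 = 70
  Event 14 (adjust -8): 70 + -8 = 62
  Event 15 (sale 5): sell min(5,62)=5. stock: 62 - 5 = 57. total_sold = 92
  Event 16 (sale 11): sell min(11,57)=11. stock: 57 - 11 = 46. total_sold = 103
Final: stock = 46, total_sold = 103

Checking against threshold 12:
  After event 1: stock=35 > 12
  After event 2: stock=12 <= 12 -> ALERT
  After event 3: stock=44 > 12
  After event 4: stock=45 > 12
  After event 5: stock=58 > 12
  After event 6: stock=47 > 12
  After event 7: stock=28 > 12
  After event 8: stock=35 > 12
  After event 9: stock=37 > 12
  After event 10: stock=40 > 12
  After event 11: stock=79 > 12
  After event 12: stock=64 > 12
  After event 13: stock=70 > 12
  After event 14: stock=62 > 12
  After event 15: stock=57 > 12
  After event 16: stock=46 > 12
Alert events: [2]. Count = 1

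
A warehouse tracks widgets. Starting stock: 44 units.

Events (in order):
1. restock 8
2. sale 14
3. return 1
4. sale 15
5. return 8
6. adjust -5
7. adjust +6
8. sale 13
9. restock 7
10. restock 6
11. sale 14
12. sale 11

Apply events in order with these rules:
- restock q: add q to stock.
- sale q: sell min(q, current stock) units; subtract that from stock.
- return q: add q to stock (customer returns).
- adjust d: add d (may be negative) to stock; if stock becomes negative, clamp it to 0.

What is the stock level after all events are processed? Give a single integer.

Processing events:
Start: stock = 44
  Event 1 (restock 8): 44 + 8 = 52
  Event 2 (sale 14): sell min(14,52)=14. stock: 52 - 14 = 38. total_sold = 14
  Event 3 (return 1): 38 + 1 = 39
  Event 4 (sale 15): sell min(15,39)=15. stock: 39 - 15 = 24. total_sold = 29
  Event 5 (return 8): 24 + 8 = 32
  Event 6 (adjust -5): 32 + -5 = 27
  Event 7 (adjust +6): 27 + 6 = 33
  Event 8 (sale 13): sell min(13,33)=13. stock: 33 - 13 = 20. total_sold = 42
  Event 9 (restock 7): 20 + 7 = 27
  Event 10 (restock 6): 27 + 6 = 33
  Event 11 (sale 14): sell min(14,33)=14. stock: 33 - 14 = 19. total_sold = 56
  Event 12 (sale 11): sell min(11,19)=11. stock: 19 - 11 = 8. total_sold = 67
Final: stock = 8, total_sold = 67

Answer: 8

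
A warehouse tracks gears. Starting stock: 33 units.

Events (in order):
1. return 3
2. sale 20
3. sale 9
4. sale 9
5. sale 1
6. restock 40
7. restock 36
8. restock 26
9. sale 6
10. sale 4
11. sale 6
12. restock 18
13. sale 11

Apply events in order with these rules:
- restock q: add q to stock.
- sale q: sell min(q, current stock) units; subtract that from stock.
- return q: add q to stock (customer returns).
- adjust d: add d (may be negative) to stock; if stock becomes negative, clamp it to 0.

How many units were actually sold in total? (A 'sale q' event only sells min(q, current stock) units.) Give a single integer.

Processing events:
Start: stock = 33
  Event 1 (return 3): 33 + 3 = 36
  Event 2 (sale 20): sell min(20,36)=20. stock: 36 - 20 = 16. total_sold = 20
  Event 3 (sale 9): sell min(9,16)=9. stock: 16 - 9 = 7. total_sold = 29
  Event 4 (sale 9): sell min(9,7)=7. stock: 7 - 7 = 0. total_sold = 36
  Event 5 (sale 1): sell min(1,0)=0. stock: 0 - 0 = 0. total_sold = 36
  Event 6 (restock 40): 0 + 40 = 40
  Event 7 (restock 36): 40 + 36 = 76
  Event 8 (restock 26): 76 + 26 = 102
  Event 9 (sale 6): sell min(6,102)=6. stock: 102 - 6 = 96. total_sold = 42
  Event 10 (sale 4): sell min(4,96)=4. stock: 96 - 4 = 92. total_sold = 46
  Event 11 (sale 6): sell min(6,92)=6. stock: 92 - 6 = 86. total_sold = 52
  Event 12 (restock 18): 86 + 18 = 104
  Event 13 (sale 11): sell min(11,104)=11. stock: 104 - 11 = 93. total_sold = 63
Final: stock = 93, total_sold = 63

Answer: 63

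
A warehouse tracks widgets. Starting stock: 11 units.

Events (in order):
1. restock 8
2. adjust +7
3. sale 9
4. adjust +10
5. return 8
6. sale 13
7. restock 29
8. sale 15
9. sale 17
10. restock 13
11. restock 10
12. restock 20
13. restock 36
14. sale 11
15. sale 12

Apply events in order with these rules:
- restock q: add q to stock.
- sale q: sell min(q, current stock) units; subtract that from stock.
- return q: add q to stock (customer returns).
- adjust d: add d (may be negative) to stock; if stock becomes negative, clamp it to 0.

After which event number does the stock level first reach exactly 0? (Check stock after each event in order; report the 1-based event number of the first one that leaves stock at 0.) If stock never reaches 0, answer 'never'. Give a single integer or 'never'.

Answer: never

Derivation:
Processing events:
Start: stock = 11
  Event 1 (restock 8): 11 + 8 = 19
  Event 2 (adjust +7): 19 + 7 = 26
  Event 3 (sale 9): sell min(9,26)=9. stock: 26 - 9 = 17. total_sold = 9
  Event 4 (adjust +10): 17 + 10 = 27
  Event 5 (return 8): 27 + 8 = 35
  Event 6 (sale 13): sell min(13,35)=13. stock: 35 - 13 = 22. total_sold = 22
  Event 7 (restock 29): 22 + 29 = 51
  Event 8 (sale 15): sell min(15,51)=15. stock: 51 - 15 = 36. total_sold = 37
  Event 9 (sale 17): sell min(17,36)=17. stock: 36 - 17 = 19. total_sold = 54
  Event 10 (restock 13): 19 + 13 = 32
  Event 11 (restock 10): 32 + 10 = 42
  Event 12 (restock 20): 42 + 20 = 62
  Event 13 (restock 36): 62 + 36 = 98
  Event 14 (sale 11): sell min(11,98)=11. stock: 98 - 11 = 87. total_sold = 65
  Event 15 (sale 12): sell min(12,87)=12. stock: 87 - 12 = 75. total_sold = 77
Final: stock = 75, total_sold = 77

Stock never reaches 0.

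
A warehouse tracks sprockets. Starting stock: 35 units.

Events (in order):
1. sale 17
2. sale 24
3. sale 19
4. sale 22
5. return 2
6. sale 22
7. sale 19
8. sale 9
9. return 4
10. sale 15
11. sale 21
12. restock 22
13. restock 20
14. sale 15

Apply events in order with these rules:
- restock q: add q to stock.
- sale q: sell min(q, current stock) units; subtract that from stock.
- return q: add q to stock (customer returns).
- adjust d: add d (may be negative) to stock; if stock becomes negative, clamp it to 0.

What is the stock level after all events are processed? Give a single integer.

Answer: 27

Derivation:
Processing events:
Start: stock = 35
  Event 1 (sale 17): sell min(17,35)=17. stock: 35 - 17 = 18. total_sold = 17
  Event 2 (sale 24): sell min(24,18)=18. stock: 18 - 18 = 0. total_sold = 35
  Event 3 (sale 19): sell min(19,0)=0. stock: 0 - 0 = 0. total_sold = 35
  Event 4 (sale 22): sell min(22,0)=0. stock: 0 - 0 = 0. total_sold = 35
  Event 5 (return 2): 0 + 2 = 2
  Event 6 (sale 22): sell min(22,2)=2. stock: 2 - 2 = 0. total_sold = 37
  Event 7 (sale 19): sell min(19,0)=0. stock: 0 - 0 = 0. total_sold = 37
  Event 8 (sale 9): sell min(9,0)=0. stock: 0 - 0 = 0. total_sold = 37
  Event 9 (return 4): 0 + 4 = 4
  Event 10 (sale 15): sell min(15,4)=4. stock: 4 - 4 = 0. total_sold = 41
  Event 11 (sale 21): sell min(21,0)=0. stock: 0 - 0 = 0. total_sold = 41
  Event 12 (restock 22): 0 + 22 = 22
  Event 13 (restock 20): 22 + 20 = 42
  Event 14 (sale 15): sell min(15,42)=15. stock: 42 - 15 = 27. total_sold = 56
Final: stock = 27, total_sold = 56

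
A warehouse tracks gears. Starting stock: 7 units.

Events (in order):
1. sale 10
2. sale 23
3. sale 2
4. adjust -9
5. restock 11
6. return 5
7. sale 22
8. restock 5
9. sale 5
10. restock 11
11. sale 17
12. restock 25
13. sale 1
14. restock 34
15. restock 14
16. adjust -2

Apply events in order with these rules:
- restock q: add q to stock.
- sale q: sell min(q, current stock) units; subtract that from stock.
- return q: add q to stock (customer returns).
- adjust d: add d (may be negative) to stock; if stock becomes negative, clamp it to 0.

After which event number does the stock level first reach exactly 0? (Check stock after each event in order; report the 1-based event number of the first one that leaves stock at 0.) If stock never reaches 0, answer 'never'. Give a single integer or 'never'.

Answer: 1

Derivation:
Processing events:
Start: stock = 7
  Event 1 (sale 10): sell min(10,7)=7. stock: 7 - 7 = 0. total_sold = 7
  Event 2 (sale 23): sell min(23,0)=0. stock: 0 - 0 = 0. total_sold = 7
  Event 3 (sale 2): sell min(2,0)=0. stock: 0 - 0 = 0. total_sold = 7
  Event 4 (adjust -9): 0 + -9 = 0 (clamped to 0)
  Event 5 (restock 11): 0 + 11 = 11
  Event 6 (return 5): 11 + 5 = 16
  Event 7 (sale 22): sell min(22,16)=16. stock: 16 - 16 = 0. total_sold = 23
  Event 8 (restock 5): 0 + 5 = 5
  Event 9 (sale 5): sell min(5,5)=5. stock: 5 - 5 = 0. total_sold = 28
  Event 10 (restock 11): 0 + 11 = 11
  Event 11 (sale 17): sell min(17,11)=11. stock: 11 - 11 = 0. total_sold = 39
  Event 12 (restock 25): 0 + 25 = 25
  Event 13 (sale 1): sell min(1,25)=1. stock: 25 - 1 = 24. total_sold = 40
  Event 14 (restock 34): 24 + 34 = 58
  Event 15 (restock 14): 58 + 14 = 72
  Event 16 (adjust -2): 72 + -2 = 70
Final: stock = 70, total_sold = 40

First zero at event 1.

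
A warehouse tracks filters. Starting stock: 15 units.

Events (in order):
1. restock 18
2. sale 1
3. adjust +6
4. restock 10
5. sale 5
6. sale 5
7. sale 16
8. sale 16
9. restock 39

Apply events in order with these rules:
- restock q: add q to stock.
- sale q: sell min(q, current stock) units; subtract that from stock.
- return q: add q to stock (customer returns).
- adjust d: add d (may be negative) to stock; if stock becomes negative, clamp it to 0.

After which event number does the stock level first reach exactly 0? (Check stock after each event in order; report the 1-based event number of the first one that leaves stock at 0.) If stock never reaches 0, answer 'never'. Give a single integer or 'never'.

Processing events:
Start: stock = 15
  Event 1 (restock 18): 15 + 18 = 33
  Event 2 (sale 1): sell min(1,33)=1. stock: 33 - 1 = 32. total_sold = 1
  Event 3 (adjust +6): 32 + 6 = 38
  Event 4 (restock 10): 38 + 10 = 48
  Event 5 (sale 5): sell min(5,48)=5. stock: 48 - 5 = 43. total_sold = 6
  Event 6 (sale 5): sell min(5,43)=5. stock: 43 - 5 = 38. total_sold = 11
  Event 7 (sale 16): sell min(16,38)=16. stock: 38 - 16 = 22. total_sold = 27
  Event 8 (sale 16): sell min(16,22)=16. stock: 22 - 16 = 6. total_sold = 43
  Event 9 (restock 39): 6 + 39 = 45
Final: stock = 45, total_sold = 43

Stock never reaches 0.

Answer: never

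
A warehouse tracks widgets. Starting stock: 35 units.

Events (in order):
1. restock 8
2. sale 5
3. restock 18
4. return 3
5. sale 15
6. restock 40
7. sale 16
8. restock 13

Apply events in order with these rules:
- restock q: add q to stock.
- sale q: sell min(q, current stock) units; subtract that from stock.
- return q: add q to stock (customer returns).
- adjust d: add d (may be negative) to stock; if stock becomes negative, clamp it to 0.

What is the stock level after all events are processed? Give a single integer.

Processing events:
Start: stock = 35
  Event 1 (restock 8): 35 + 8 = 43
  Event 2 (sale 5): sell min(5,43)=5. stock: 43 - 5 = 38. total_sold = 5
  Event 3 (restock 18): 38 + 18 = 56
  Event 4 (return 3): 56 + 3 = 59
  Event 5 (sale 15): sell min(15,59)=15. stock: 59 - 15 = 44. total_sold = 20
  Event 6 (restock 40): 44 + 40 = 84
  Event 7 (sale 16): sell min(16,84)=16. stock: 84 - 16 = 68. total_sold = 36
  Event 8 (restock 13): 68 + 13 = 81
Final: stock = 81, total_sold = 36

Answer: 81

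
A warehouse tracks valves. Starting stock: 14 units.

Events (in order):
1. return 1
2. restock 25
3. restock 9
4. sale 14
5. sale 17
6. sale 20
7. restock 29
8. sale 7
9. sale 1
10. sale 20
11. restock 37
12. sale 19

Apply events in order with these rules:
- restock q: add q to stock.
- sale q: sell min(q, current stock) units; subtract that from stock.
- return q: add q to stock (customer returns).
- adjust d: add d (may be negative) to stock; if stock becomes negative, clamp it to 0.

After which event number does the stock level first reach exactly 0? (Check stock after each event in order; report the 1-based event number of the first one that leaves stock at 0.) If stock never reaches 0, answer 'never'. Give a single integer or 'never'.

Processing events:
Start: stock = 14
  Event 1 (return 1): 14 + 1 = 15
  Event 2 (restock 25): 15 + 25 = 40
  Event 3 (restock 9): 40 + 9 = 49
  Event 4 (sale 14): sell min(14,49)=14. stock: 49 - 14 = 35. total_sold = 14
  Event 5 (sale 17): sell min(17,35)=17. stock: 35 - 17 = 18. total_sold = 31
  Event 6 (sale 20): sell min(20,18)=18. stock: 18 - 18 = 0. total_sold = 49
  Event 7 (restock 29): 0 + 29 = 29
  Event 8 (sale 7): sell min(7,29)=7. stock: 29 - 7 = 22. total_sold = 56
  Event 9 (sale 1): sell min(1,22)=1. stock: 22 - 1 = 21. total_sold = 57
  Event 10 (sale 20): sell min(20,21)=20. stock: 21 - 20 = 1. total_sold = 77
  Event 11 (restock 37): 1 + 37 = 38
  Event 12 (sale 19): sell min(19,38)=19. stock: 38 - 19 = 19. total_sold = 96
Final: stock = 19, total_sold = 96

First zero at event 6.

Answer: 6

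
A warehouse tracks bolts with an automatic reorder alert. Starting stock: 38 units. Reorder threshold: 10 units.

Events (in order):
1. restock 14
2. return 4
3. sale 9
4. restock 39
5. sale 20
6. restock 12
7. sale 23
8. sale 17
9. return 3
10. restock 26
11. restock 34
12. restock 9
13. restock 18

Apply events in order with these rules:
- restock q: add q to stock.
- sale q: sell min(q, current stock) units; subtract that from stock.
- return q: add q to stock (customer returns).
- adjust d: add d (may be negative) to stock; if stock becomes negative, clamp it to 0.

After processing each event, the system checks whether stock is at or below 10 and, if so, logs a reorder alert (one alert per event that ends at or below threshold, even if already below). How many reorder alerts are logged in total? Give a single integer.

Answer: 0

Derivation:
Processing events:
Start: stock = 38
  Event 1 (restock 14): 38 + 14 = 52
  Event 2 (return 4): 52 + 4 = 56
  Event 3 (sale 9): sell min(9,56)=9. stock: 56 - 9 = 47. total_sold = 9
  Event 4 (restock 39): 47 + 39 = 86
  Event 5 (sale 20): sell min(20,86)=20. stock: 86 - 20 = 66. total_sold = 29
  Event 6 (restock 12): 66 + 12 = 78
  Event 7 (sale 23): sell min(23,78)=23. stock: 78 - 23 = 55. total_sold = 52
  Event 8 (sale 17): sell min(17,55)=17. stock: 55 - 17 = 38. total_sold = 69
  Event 9 (return 3): 38 + 3 = 41
  Event 10 (restock 26): 41 + 26 = 67
  Event 11 (restock 34): 67 + 34 = 101
  Event 12 (restock 9): 101 + 9 = 110
  Event 13 (restock 18): 110 + 18 = 128
Final: stock = 128, total_sold = 69

Checking against threshold 10:
  After event 1: stock=52 > 10
  After event 2: stock=56 > 10
  After event 3: stock=47 > 10
  After event 4: stock=86 > 10
  After event 5: stock=66 > 10
  After event 6: stock=78 > 10
  After event 7: stock=55 > 10
  After event 8: stock=38 > 10
  After event 9: stock=41 > 10
  After event 10: stock=67 > 10
  After event 11: stock=101 > 10
  After event 12: stock=110 > 10
  After event 13: stock=128 > 10
Alert events: []. Count = 0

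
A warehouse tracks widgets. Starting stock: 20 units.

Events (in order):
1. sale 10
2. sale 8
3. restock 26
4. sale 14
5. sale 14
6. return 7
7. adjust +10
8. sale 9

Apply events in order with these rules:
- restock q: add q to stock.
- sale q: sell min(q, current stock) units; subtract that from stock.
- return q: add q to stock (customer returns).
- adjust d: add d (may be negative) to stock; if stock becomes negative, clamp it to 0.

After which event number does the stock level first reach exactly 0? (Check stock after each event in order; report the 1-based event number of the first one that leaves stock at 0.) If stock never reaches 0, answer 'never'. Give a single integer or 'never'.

Processing events:
Start: stock = 20
  Event 1 (sale 10): sell min(10,20)=10. stock: 20 - 10 = 10. total_sold = 10
  Event 2 (sale 8): sell min(8,10)=8. stock: 10 - 8 = 2. total_sold = 18
  Event 3 (restock 26): 2 + 26 = 28
  Event 4 (sale 14): sell min(14,28)=14. stock: 28 - 14 = 14. total_sold = 32
  Event 5 (sale 14): sell min(14,14)=14. stock: 14 - 14 = 0. total_sold = 46
  Event 6 (return 7): 0 + 7 = 7
  Event 7 (adjust +10): 7 + 10 = 17
  Event 8 (sale 9): sell min(9,17)=9. stock: 17 - 9 = 8. total_sold = 55
Final: stock = 8, total_sold = 55

First zero at event 5.

Answer: 5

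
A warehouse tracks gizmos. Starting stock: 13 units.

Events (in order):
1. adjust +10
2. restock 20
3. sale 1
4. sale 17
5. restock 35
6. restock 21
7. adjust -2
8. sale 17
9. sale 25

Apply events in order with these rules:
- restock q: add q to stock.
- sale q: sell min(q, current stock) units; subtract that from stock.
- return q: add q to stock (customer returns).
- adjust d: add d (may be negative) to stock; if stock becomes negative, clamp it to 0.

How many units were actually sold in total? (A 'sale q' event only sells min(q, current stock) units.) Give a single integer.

Processing events:
Start: stock = 13
  Event 1 (adjust +10): 13 + 10 = 23
  Event 2 (restock 20): 23 + 20 = 43
  Event 3 (sale 1): sell min(1,43)=1. stock: 43 - 1 = 42. total_sold = 1
  Event 4 (sale 17): sell min(17,42)=17. stock: 42 - 17 = 25. total_sold = 18
  Event 5 (restock 35): 25 + 35 = 60
  Event 6 (restock 21): 60 + 21 = 81
  Event 7 (adjust -2): 81 + -2 = 79
  Event 8 (sale 17): sell min(17,79)=17. stock: 79 - 17 = 62. total_sold = 35
  Event 9 (sale 25): sell min(25,62)=25. stock: 62 - 25 = 37. total_sold = 60
Final: stock = 37, total_sold = 60

Answer: 60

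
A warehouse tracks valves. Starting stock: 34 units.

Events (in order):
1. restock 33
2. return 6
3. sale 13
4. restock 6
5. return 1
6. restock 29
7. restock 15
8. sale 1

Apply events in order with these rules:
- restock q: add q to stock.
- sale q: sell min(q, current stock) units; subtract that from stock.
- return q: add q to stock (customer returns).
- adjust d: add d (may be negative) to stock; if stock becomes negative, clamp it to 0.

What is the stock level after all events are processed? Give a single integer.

Answer: 110

Derivation:
Processing events:
Start: stock = 34
  Event 1 (restock 33): 34 + 33 = 67
  Event 2 (return 6): 67 + 6 = 73
  Event 3 (sale 13): sell min(13,73)=13. stock: 73 - 13 = 60. total_sold = 13
  Event 4 (restock 6): 60 + 6 = 66
  Event 5 (return 1): 66 + 1 = 67
  Event 6 (restock 29): 67 + 29 = 96
  Event 7 (restock 15): 96 + 15 = 111
  Event 8 (sale 1): sell min(1,111)=1. stock: 111 - 1 = 110. total_sold = 14
Final: stock = 110, total_sold = 14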